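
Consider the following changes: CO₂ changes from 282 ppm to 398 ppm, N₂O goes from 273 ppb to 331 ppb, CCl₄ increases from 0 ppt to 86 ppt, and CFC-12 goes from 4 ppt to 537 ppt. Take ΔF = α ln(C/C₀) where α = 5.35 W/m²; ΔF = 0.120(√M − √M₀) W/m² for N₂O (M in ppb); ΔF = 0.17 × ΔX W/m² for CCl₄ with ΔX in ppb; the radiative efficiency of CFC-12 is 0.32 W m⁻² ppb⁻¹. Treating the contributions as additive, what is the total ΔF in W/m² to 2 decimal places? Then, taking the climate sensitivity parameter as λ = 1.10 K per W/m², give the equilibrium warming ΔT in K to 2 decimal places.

ΔF = 2.23 W/m²; ΔT = 2.45 K

CO₂: 5.35 × ln(398/282) = 5.35 × ln(1.41135) = 5.35 × 0.34455 = 1.8433 W/m².
N₂O: 0.120 × (√331 − √273) = 0.120 × (18.1934 − 16.5227) = 0.120 × 1.6707 = 0.2005 W/m².
CCl₄: Δ = 86 − 0 = 86 ppt = 0.086 ppb; ΔF = 0.17 × 0.086 = 0.0146 W/m².
CFC-12: Δ = 537 − 4 = 533 ppt = 0.533 ppb; ΔF = 0.32 × 0.533 = 0.1706 W/m².
Total ΔF = 1.8433 + 0.2005 + 0.0146 + 0.1706 = 2.2290 W/m².
ΔT = λ ΔF = 1.10 × 2.23 = 2.4530 K.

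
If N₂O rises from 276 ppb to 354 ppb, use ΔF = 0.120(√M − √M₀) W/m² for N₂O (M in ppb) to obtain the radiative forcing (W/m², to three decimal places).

ΔF = 0.264 W/m²

N₂O: 0.120 × (√354 − √276) = 0.120 × (18.8149 − 16.6132) = 0.120 × 2.2017 = 0.2642 W/m².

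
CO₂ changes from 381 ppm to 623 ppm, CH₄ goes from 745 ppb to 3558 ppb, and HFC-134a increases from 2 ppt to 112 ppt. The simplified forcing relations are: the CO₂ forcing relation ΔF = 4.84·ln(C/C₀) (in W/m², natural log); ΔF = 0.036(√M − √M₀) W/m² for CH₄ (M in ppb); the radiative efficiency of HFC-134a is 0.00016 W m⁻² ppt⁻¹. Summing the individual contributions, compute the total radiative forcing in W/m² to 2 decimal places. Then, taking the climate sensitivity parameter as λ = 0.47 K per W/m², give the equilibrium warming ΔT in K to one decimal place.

ΔF = 3.56 W/m²; ΔT = 1.7 K

CO₂: 4.84 × ln(623/381) = 4.84 × ln(1.63517) = 4.84 × 0.49175 = 2.3801 W/m².
CH₄: 0.036 × (√3558 − √745) = 0.036 × (59.6490 − 27.2947) = 0.036 × 32.3543 = 1.1648 W/m².
HFC-134a: ΔF = 0.00016 × (112 − 2) = 0.00016 × 110 = 0.0176 W/m².
Total ΔF = 2.3801 + 1.1648 + 0.0176 = 3.5625 W/m².
ΔT = λ ΔF = 0.47 × 3.56 = 1.6732 K.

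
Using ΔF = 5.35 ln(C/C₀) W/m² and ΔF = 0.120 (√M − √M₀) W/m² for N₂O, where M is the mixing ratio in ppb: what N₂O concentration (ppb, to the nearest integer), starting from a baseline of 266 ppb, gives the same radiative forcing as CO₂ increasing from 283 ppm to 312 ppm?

M ≈ 427 ppb

CO₂ forcing: 5.35 × ln(312/283) = 5.35 × 0.097556 = 0.52192 W/m².
Set 0.120(√M − √266) = 0.52192: √M = 0.52192/0.120 + √266 = 4.3493 + 16.3095 = 20.6588.
M = (20.6588)² = 426.79 ppb.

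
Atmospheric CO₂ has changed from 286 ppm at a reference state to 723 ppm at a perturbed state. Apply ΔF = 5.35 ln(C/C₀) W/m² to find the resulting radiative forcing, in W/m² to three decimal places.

ΔF = 4.962 W/m²

CO₂ absorption bands are partially saturated, so forcing scales with the logarithm of the concentration ratio.
CO₂: 5.35 × ln(723/286) = 5.35 × ln(2.52797) = 5.35 × 0.92742 = 4.9617 W/m².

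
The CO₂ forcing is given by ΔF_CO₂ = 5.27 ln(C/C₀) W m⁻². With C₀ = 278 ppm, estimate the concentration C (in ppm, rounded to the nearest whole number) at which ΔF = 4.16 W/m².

Set 5.27 ln(C/278) = 4.16, so ln(C/278) = 4.16/5.27 = 0.78937.
Then C/278 = e^0.78937 = 2.20201, giving C = 278 × 2.20201 = 612.16 ppm.

C ≈ 612 ppm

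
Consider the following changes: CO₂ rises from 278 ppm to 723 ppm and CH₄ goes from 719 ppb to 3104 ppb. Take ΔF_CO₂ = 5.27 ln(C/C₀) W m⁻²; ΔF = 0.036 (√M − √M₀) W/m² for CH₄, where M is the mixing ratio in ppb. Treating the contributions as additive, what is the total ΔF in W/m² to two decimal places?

ΔF = 6.08 W/m²

CO₂: 5.27 × ln(723/278) = 5.27 × ln(2.60072) = 5.27 × 0.95579 = 5.0370 W/m².
CH₄: 0.036 × (√3104 − √719) = 0.036 × (55.7136 − 26.8142) = 0.036 × 28.8994 = 1.0404 W/m².
Total ΔF = 5.0370 + 1.0404 = 6.0774 W/m².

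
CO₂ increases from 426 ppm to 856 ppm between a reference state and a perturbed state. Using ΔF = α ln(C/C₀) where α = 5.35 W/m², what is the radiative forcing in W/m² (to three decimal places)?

CO₂ absorption bands are partially saturated, so forcing scales with the logarithm of the concentration ratio.
CO₂: 5.35 × ln(856/426) = 5.35 × ln(2.00939) = 5.35 × 0.69783 = 3.7334 W/m².

ΔF = 3.733 W/m²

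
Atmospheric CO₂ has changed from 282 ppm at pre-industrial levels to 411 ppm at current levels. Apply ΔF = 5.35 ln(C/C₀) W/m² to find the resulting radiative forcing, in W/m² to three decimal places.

ΔF = 2.015 W/m²

CO₂: 5.35 × ln(411/282) = 5.35 × ln(1.45745) = 5.35 × 0.37669 = 2.0153 W/m².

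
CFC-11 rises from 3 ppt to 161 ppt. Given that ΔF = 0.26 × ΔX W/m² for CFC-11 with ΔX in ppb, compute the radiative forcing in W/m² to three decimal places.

ΔF = 0.041 W/m²

CFC-11: Δ = 161 − 3 = 158 ppt = 0.158 ppb; ΔF = 0.26 × 0.158 = 0.0411 W/m².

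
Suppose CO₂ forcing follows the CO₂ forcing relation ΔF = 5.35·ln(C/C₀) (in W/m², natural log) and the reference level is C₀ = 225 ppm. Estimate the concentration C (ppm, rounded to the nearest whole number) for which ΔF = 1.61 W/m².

C ≈ 304 ppm

Set 5.35 ln(C/225) = 1.61, so ln(C/225) = 1.61/5.35 = 0.30093.
Then C/225 = e^0.30093 = 1.35111, giving C = 225 × 1.35111 = 304.00 ppm.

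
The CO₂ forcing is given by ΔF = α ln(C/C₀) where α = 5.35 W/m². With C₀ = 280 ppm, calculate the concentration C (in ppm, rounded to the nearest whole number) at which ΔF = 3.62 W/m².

C ≈ 551 ppm

Set 5.35 ln(C/280) = 3.62, so ln(C/280) = 3.62/5.35 = 0.67664.
Then C/280 = e^0.67664 = 1.96726, giving C = 280 × 1.96726 = 550.83 ppm.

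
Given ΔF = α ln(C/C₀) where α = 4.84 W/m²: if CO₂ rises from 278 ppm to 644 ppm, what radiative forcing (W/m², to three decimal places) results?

CO₂ absorption bands are partially saturated, so forcing scales with the logarithm of the concentration ratio.
CO₂: 4.84 × ln(644/278) = 4.84 × ln(2.31655) = 4.84 × 0.84008 = 4.0660 W/m².

ΔF = 4.066 W/m²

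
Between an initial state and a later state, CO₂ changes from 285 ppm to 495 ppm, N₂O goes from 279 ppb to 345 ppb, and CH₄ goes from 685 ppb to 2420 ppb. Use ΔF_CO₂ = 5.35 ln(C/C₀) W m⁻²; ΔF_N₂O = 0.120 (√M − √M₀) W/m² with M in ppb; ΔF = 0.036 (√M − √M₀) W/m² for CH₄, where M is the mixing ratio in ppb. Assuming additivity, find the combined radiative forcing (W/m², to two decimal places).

CO₂: 5.35 × ln(495/285) = 5.35 × ln(1.73684) = 5.35 × 0.55207 = 2.9536 W/m².
N₂O: 0.120 × (√345 − √279) = 0.120 × (18.5742 − 16.7033) = 0.120 × 1.8709 = 0.2245 W/m².
CH₄: 0.036 × (√2420 − √685) = 0.036 × (49.1935 − 26.1725) = 0.036 × 23.0210 = 0.8288 W/m².
Total ΔF = 2.9536 + 0.2245 + 0.8288 = 4.0069 W/m².

ΔF = 4.01 W/m²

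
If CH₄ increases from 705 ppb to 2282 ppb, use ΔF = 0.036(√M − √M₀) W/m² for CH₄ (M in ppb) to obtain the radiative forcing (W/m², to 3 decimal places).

ΔF = 0.764 W/m²

CH₄: 0.036 × (√2282 − √705) = 0.036 × (47.7703 − 26.5518) = 0.036 × 21.2185 = 0.7639 W/m².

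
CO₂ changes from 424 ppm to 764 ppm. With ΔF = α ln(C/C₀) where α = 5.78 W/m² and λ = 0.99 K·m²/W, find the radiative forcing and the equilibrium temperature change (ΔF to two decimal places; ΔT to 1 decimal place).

ΔF = 3.40 W/m²; ΔT = 3.4 K

CO₂: 5.78 × ln(764/424) = 5.78 × ln(1.80189) = 5.78 × 0.58884 = 3.4035 W/m².
ΔT = λ ΔF = 0.99 × 3.40 = 3.3660 K.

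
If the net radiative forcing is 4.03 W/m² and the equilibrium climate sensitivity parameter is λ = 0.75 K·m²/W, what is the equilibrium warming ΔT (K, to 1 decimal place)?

ΔT = 3.0 K

ΔT = λ ΔF = 0.75 × 4.03 = 3.0225 K.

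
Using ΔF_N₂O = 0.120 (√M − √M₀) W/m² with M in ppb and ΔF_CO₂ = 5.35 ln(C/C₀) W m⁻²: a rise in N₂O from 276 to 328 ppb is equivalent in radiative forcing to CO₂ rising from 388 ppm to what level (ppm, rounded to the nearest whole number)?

C ≈ 401 ppm

N₂O forcing: 0.120 × (√328 − √276) = 0.120 × (18.1108 − 16.6132) = 0.120 × 1.4976 = 0.17971 W/m².
Set 5.35 ln(C/388) = 0.17971: ln(C/388) = 0.17971/5.35 = 0.03359, so C = 388 × e^0.03359 = 388 × 1.03416 = 401.25 ppm.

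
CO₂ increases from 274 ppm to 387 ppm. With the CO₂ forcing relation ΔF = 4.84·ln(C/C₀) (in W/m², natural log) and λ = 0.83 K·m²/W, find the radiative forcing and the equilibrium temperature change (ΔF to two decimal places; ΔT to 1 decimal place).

CO₂: 4.84 × ln(387/274) = 4.84 × ln(1.41241) = 4.84 × 0.34530 = 1.6713 W/m².
ΔT = λ ΔF = 0.83 × 1.67 = 1.3861 K.

ΔF = 1.67 W/m²; ΔT = 1.4 K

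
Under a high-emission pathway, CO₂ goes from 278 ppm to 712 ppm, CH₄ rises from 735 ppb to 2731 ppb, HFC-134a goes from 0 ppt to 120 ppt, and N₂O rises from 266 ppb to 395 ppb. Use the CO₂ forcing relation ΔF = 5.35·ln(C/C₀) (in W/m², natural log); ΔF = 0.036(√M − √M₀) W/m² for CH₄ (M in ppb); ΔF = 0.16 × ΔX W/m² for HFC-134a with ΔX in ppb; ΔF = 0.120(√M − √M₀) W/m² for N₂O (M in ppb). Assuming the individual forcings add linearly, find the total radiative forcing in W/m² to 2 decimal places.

ΔF = 6.38 W/m²

CO₂: 5.35 × ln(712/278) = 5.35 × ln(2.56115) = 5.35 × 0.94046 = 5.0315 W/m².
CH₄: 0.036 × (√2731 − √735) = 0.036 × (52.2590 − 27.1109) = 0.036 × 25.1481 = 0.9053 W/m².
HFC-134a: Δ = 120 − 0 = 120 ppt = 0.120 ppb; ΔF = 0.16 × 0.120 = 0.0192 W/m².
N₂O: 0.120 × (√395 − √266) = 0.120 × (19.8746 − 16.3095) = 0.120 × 3.5651 = 0.4278 W/m².
Total ΔF = 5.0315 + 0.9053 + 0.0192 + 0.4278 = 6.3838 W/m².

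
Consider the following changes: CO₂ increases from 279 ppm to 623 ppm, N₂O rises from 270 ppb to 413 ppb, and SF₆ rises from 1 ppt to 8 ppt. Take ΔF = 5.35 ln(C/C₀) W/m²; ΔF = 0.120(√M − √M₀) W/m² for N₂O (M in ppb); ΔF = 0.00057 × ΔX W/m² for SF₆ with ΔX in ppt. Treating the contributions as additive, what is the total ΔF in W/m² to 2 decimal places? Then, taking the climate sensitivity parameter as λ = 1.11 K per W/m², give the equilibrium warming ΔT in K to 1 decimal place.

ΔF = 4.77 W/m²; ΔT = 5.3 K

CO₂: 5.35 × ln(623/279) = 5.35 × ln(2.23297) = 5.35 × 0.80333 = 4.2978 W/m².
N₂O: 0.120 × (√413 − √270) = 0.120 × (20.3224 − 16.4317) = 0.120 × 3.8907 = 0.4669 W/m².
SF₆: ΔF = 0.00057 × (8 − 1) = 0.00057 × 7 = 0.0040 W/m².
Total ΔF = 4.2978 + 0.4669 + 0.0040 = 4.7687 W/m².
ΔT = λ ΔF = 1.11 × 4.77 = 5.2947 K.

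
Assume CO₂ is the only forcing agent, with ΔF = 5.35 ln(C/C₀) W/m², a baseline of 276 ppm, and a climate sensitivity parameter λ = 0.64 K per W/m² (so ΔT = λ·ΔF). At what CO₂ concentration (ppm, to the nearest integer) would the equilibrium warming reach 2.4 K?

C ≈ 556 ppm

Required forcing: ΔF = ΔT/λ = 2.4/0.64 = 3.7500 W/m².
Then ln(C/276) = ΔF/5.35 = 3.7500/5.35 = 0.70093.
So C = 276 × e^0.70093 = 276 × 2.01563 = 556.31 ppm.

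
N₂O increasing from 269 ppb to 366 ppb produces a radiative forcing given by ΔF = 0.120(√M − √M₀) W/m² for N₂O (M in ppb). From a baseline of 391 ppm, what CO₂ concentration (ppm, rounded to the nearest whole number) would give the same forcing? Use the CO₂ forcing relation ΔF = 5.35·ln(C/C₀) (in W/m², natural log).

N₂O forcing: 0.120 × (√366 − √269) = 0.120 × (19.1311 − 16.4012) = 0.120 × 2.7299 = 0.32759 W/m².
Set 5.35 ln(C/391) = 0.32759: ln(C/391) = 0.32759/5.35 = 0.06123, so C = 391 × e^0.06123 = 391 × 1.06314 = 415.69 ppm.

C ≈ 416 ppm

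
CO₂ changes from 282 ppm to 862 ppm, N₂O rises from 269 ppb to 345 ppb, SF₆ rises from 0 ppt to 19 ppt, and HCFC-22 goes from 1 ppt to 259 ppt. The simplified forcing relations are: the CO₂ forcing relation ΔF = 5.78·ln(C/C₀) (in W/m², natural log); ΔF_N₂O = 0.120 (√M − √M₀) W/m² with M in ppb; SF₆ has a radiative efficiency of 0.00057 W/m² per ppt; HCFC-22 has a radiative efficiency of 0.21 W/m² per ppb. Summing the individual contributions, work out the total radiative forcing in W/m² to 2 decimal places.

ΔF = 6.78 W/m²

CO₂: 5.78 × ln(862/282) = 5.78 × ln(3.05674) = 5.78 × 1.11735 = 6.4583 W/m².
N₂O: 0.120 × (√345 − √269) = 0.120 × (18.5742 − 16.4012) = 0.120 × 2.1730 = 0.2608 W/m².
SF₆: ΔF = 0.00057 × (19 − 0) = 0.00057 × 19 = 0.0108 W/m².
HCFC-22: Δ = 259 − 1 = 258 ppt = 0.258 ppb; ΔF = 0.21 × 0.258 = 0.0542 W/m².
Total ΔF = 6.4583 + 0.2608 + 0.0108 + 0.0542 = 6.7841 W/m².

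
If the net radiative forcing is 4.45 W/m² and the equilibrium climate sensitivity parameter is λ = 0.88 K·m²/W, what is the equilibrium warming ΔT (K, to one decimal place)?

ΔT = λ ΔF = 0.88 × 4.45 = 3.9160 K.

ΔT = 3.9 K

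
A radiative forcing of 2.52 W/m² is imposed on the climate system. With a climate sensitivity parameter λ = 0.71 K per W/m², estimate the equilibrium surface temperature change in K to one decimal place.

ΔT = λ ΔF = 0.71 × 2.52 = 1.7892 K.

ΔT = 1.8 K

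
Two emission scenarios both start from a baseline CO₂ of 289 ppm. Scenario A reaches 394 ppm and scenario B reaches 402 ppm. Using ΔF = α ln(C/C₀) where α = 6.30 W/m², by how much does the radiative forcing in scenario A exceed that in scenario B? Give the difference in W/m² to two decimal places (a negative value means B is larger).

ΔF_A = 6.30 ln(394/289) = 6.30 × 0.30992 = 1.9525 W/m².
ΔF_B = 6.30 ln(402/289) = 6.30 × 0.33003 = 2.0792 W/m².
Difference: 1.9525 − 2.0792 = -0.1267 W/m².

ΔF_A − ΔF_B = -0.13 W/m²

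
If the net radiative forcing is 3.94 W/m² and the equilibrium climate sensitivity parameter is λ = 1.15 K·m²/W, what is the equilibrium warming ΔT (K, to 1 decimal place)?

ΔT = 4.5 K

ΔT = λ ΔF = 1.15 × 3.94 = 4.5310 K.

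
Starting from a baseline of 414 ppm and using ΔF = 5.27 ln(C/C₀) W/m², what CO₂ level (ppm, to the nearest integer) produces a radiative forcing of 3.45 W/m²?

C ≈ 797 ppm

Set 5.27 ln(C/414) = 3.45, so ln(C/414) = 3.45/5.27 = 0.65465.
Then C/414 = e^0.65465 = 1.92447, giving C = 414 × 1.92447 = 796.73 ppm.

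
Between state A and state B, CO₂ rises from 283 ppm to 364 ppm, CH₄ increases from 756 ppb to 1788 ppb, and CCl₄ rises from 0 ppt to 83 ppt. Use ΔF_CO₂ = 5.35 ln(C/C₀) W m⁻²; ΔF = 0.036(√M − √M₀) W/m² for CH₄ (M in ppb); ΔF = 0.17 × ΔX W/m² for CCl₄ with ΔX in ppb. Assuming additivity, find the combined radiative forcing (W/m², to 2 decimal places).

ΔF = 1.89 W/m²

CO₂: 5.35 × ln(364/283) = 5.35 × ln(1.28622) = 5.35 × 0.25171 = 1.3466 W/m².
CH₄: 0.036 × (√1788 − √756) = 0.036 × (42.2847 − 27.4955) = 0.036 × 14.7892 = 0.5324 W/m².
CCl₄: Δ = 83 − 0 = 83 ppt = 0.083 ppb; ΔF = 0.17 × 0.083 = 0.0141 W/m².
Total ΔF = 1.3466 + 0.5324 + 0.0141 = 1.8931 W/m².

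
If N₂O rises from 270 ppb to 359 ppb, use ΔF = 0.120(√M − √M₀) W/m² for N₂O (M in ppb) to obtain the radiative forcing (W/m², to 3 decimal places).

ΔF = 0.302 W/m²

N₂O: 0.120 × (√359 − √270) = 0.120 × (18.9473 − 16.4317) = 0.120 × 2.5156 = 0.3019 W/m².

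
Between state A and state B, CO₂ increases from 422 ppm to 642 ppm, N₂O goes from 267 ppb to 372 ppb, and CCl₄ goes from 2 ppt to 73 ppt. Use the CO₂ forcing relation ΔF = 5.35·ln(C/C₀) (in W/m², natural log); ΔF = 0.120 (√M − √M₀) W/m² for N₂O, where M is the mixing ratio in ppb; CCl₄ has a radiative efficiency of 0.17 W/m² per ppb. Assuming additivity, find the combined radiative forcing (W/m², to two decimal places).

CO₂: 5.35 × ln(642/422) = 5.35 × ln(1.52133) = 5.35 × 0.41958 = 2.2448 W/m².
N₂O: 0.120 × (√372 − √267) = 0.120 × (19.2873 − 16.3401) = 0.120 × 2.9472 = 0.3537 W/m².
CCl₄: Δ = 73 − 2 = 71 ppt = 0.071 ppb; ΔF = 0.17 × 0.071 = 0.0121 W/m².
Total ΔF = 2.2448 + 0.3537 + 0.0121 = 2.6106 W/m².

ΔF = 2.61 W/m²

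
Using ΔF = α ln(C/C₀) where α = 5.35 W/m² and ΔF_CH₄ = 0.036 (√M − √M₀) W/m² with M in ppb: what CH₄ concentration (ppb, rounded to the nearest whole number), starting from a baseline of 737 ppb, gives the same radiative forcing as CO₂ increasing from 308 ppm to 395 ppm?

CO₂ forcing: 5.35 × ln(395/308) = 5.35 × 0.248786 = 1.33101 W/m².
Set 0.036(√M − √737) = 1.33101: √M = 1.33101/0.036 + √737 = 36.9725 + 27.1477 = 64.1202.
M = (64.1202)² = 4111.40 ppb.

M ≈ 4111 ppb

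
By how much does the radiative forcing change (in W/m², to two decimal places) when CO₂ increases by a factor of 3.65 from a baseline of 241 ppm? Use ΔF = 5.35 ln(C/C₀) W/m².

ΔF = 6.93 W/m²

ΔF = 5.35 × ln(3.65) = 5.35 × 1.29473 = 6.9268 W/m².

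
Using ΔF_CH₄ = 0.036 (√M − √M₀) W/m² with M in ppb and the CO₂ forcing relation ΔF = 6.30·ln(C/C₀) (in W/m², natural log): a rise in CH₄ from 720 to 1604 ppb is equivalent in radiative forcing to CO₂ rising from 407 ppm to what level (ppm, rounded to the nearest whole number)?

CH₄ forcing: 0.036 × (√1604 − √720) = 0.036 × (40.0500 − 26.8328) = 0.036 × 13.2172 = 0.47582 W/m².
Set 6.30 ln(C/407) = 0.47582: ln(C/407) = 0.47582/6.30 = 0.07553, so C = 407 × e^0.07553 = 407 × 1.07846 = 438.93 ppm.

C ≈ 439 ppm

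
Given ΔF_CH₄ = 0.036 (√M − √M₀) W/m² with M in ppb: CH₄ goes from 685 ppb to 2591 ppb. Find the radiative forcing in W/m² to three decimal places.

CH₄: 0.036 × (√2591 − √685) = 0.036 × (50.9019 − 26.1725) = 0.036 × 24.7294 = 0.8903 W/m².

ΔF = 0.890 W/m²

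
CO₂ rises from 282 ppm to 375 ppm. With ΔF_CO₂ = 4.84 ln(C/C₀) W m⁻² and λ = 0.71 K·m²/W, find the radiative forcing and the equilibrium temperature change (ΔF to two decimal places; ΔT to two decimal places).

ΔF = 1.38 W/m²; ΔT = 0.98 K

CO₂: 4.84 × ln(375/282) = 4.84 × ln(1.32979) = 4.84 × 0.28502 = 1.3795 W/m².
ΔT = λ ΔF = 0.71 × 1.38 = 0.9798 K.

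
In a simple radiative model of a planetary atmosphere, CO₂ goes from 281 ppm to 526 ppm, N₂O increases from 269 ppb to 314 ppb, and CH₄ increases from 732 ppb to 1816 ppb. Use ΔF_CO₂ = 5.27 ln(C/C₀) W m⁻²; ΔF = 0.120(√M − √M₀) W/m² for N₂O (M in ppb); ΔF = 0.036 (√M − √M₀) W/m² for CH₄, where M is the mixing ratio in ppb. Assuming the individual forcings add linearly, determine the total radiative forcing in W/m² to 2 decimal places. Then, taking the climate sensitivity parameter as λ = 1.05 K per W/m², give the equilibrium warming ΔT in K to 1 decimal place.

ΔF = 4.02 W/m²; ΔT = 4.2 K

CO₂: 5.27 × ln(526/281) = 5.27 × ln(1.87189) = 5.27 × 0.62695 = 3.3040 W/m².
N₂O: 0.120 × (√314 − √269) = 0.120 × (17.7200 − 16.4012) = 0.120 × 1.3188 = 0.1583 W/m².
CH₄: 0.036 × (√1816 − √732) = 0.036 × (42.6146 − 27.0555) = 0.036 × 15.5591 = 0.5601 W/m².
Total ΔF = 3.3040 + 0.1583 + 0.5601 = 4.0224 W/m².
ΔT = λ ΔF = 1.05 × 4.02 = 4.2210 K.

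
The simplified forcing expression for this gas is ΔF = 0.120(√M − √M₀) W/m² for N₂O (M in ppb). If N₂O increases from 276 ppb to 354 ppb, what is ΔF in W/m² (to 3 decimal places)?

N₂O: 0.120 × (√354 − √276) = 0.120 × (18.8149 − 16.6132) = 0.120 × 2.2017 = 0.2642 W/m².

ΔF = 0.264 W/m²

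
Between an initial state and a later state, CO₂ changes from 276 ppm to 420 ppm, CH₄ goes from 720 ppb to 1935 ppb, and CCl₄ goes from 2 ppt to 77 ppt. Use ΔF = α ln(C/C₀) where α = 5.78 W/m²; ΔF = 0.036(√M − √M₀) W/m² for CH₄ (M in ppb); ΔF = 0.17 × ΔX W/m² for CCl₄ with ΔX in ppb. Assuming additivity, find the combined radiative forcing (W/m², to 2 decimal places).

CO₂: 5.78 × ln(420/276) = 5.78 × ln(1.52174) = 5.78 × 0.41985 = 2.4267 W/m².
CH₄: 0.036 × (√1935 − √720) = 0.036 × (43.9886 − 26.8328) = 0.036 × 17.1558 = 0.6176 W/m².
CCl₄: Δ = 77 − 2 = 75 ppt = 0.075 ppb; ΔF = 0.17 × 0.075 = 0.0128 W/m².
Total ΔF = 2.4267 + 0.6176 + 0.0128 = 3.0571 W/m².

ΔF = 3.06 W/m²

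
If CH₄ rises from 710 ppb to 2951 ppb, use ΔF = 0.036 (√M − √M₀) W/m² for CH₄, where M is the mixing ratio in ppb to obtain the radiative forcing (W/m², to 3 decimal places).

ΔF = 0.996 W/m²

CH₄: 0.036 × (√2951 − √710) = 0.036 × (54.3231 − 26.6458) = 0.036 × 27.6773 = 0.9964 W/m².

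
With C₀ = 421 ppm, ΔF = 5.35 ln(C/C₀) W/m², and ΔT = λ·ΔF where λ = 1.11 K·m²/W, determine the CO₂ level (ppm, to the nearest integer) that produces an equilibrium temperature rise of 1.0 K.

Required forcing: ΔF = ΔT/λ = 1.0/1.11 = 0.9009 W/m².
Then ln(C/421) = ΔF/5.35 = 0.9009/5.35 = 0.16839.
So C = 421 × e^0.16839 = 421 × 1.18340 = 498.21 ppm.

C ≈ 498 ppm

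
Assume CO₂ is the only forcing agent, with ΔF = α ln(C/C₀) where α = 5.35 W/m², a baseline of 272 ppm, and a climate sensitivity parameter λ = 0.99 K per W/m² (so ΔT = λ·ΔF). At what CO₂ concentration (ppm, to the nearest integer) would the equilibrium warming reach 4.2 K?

Required forcing: ΔF = ΔT/λ = 4.2/0.99 = 4.2424 W/m².
Then ln(C/272) = ΔF/5.35 = 4.2424/5.35 = 0.79297.
So C = 272 × e^0.79297 = 272 × 2.20995 = 601.11 ppm.

C ≈ 601 ppm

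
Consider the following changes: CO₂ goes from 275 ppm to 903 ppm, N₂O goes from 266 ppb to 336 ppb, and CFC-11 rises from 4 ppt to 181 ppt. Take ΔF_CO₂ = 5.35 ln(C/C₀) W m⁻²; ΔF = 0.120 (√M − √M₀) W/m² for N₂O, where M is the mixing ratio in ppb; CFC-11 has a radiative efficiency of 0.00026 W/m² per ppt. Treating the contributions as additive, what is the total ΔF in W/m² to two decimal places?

CO₂: 5.35 × ln(903/275) = 5.35 × ln(3.28364) = 5.35 × 1.18895 = 6.3609 W/m².
N₂O: 0.120 × (√336 − √266) = 0.120 × (18.3303 − 16.3095) = 0.120 × 2.0208 = 0.2425 W/m².
CFC-11: ΔF = 0.00026 × (181 − 4) = 0.00026 × 177 = 0.0460 W/m².
Total ΔF = 6.3609 + 0.2425 + 0.0460 = 6.6494 W/m².

ΔF = 6.65 W/m²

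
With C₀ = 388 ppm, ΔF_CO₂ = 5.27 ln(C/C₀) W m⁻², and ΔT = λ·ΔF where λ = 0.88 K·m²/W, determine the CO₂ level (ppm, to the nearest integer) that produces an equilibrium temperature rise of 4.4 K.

C ≈ 1002 ppm

Required forcing: ΔF = ΔT/λ = 4.4/0.88 = 5.0000 W/m².
Then ln(C/388) = ΔF/5.27 = 5.0000/5.27 = 0.94877.
So C = 388 × e^0.94877 = 388 × 2.58253 = 1002.02 ppm.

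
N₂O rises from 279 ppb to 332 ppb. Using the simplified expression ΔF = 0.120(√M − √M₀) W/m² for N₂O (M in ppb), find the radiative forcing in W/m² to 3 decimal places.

N₂O: 0.120 × (√332 − √279) = 0.120 × (18.2209 − 16.7033) = 0.120 × 1.5176 = 0.1821 W/m².

ΔF = 0.182 W/m²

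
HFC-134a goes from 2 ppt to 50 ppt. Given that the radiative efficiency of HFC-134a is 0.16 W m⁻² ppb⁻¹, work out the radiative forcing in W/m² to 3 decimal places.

ΔF = 0.008 W/m²

HFC-134a: Δ = 50 − 2 = 48 ppt = 0.048 ppb; ΔF = 0.16 × 0.048 = 0.0077 W/m².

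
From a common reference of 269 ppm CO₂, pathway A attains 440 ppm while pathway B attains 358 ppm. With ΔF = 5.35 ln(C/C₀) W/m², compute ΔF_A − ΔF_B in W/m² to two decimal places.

ΔF_A − ΔF_B = 1.10 W/m²

ΔF_A = 5.35 ln(440/269) = 5.35 × 0.49206 = 2.6325 W/m².
ΔF_B = 5.35 ln(358/269) = 5.35 × 0.28582 = 1.5291 W/m².
Difference: 2.6325 − 1.5291 = 1.1034 W/m².
(Equivalently, ΔF_A − ΔF_B = 5.35 ln(440/358) = 5.35 × 0.20624 = 1.1034 W/m².)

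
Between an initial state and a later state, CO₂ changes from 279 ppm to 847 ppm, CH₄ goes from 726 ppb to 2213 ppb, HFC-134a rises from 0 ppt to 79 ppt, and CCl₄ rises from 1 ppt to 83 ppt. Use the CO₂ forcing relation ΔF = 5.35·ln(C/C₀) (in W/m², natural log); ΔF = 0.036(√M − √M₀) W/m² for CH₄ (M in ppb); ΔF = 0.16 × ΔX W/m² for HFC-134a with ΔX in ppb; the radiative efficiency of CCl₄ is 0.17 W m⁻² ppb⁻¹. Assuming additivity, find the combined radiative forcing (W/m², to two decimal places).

ΔF = 6.69 W/m²

CO₂: 5.35 × ln(847/279) = 5.35 × ln(3.03584) = 5.35 × 1.11049 = 5.9411 W/m².
CH₄: 0.036 × (√2213 − √726) = 0.036 × (47.0425 − 26.9444) = 0.036 × 20.0981 = 0.7235 W/m².
HFC-134a: Δ = 79 − 0 = 79 ppt = 0.079 ppb; ΔF = 0.16 × 0.079 = 0.0126 W/m².
CCl₄: Δ = 83 − 1 = 82 ppt = 0.082 ppb; ΔF = 0.17 × 0.082 = 0.0139 W/m².
Total ΔF = 5.9411 + 0.7235 + 0.0126 + 0.0139 = 6.6911 W/m².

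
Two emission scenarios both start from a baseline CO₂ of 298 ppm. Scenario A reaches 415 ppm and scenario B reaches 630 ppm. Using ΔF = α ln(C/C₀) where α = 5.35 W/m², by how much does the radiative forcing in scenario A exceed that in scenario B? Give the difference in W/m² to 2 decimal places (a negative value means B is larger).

ΔF_A = 5.35 ln(415/298) = 5.35 × 0.33119 = 1.7719 W/m².
ΔF_B = 5.35 ln(630/298) = 5.35 × 0.74863 = 4.0052 W/m².
Difference: 1.7719 − 4.0052 = -2.2333 W/m².
(Equivalently, ΔF_A − ΔF_B = 5.35 ln(415/630) = 5.35 × -0.41744 = -2.2333 W/m².)

ΔF_A − ΔF_B = -2.23 W/m²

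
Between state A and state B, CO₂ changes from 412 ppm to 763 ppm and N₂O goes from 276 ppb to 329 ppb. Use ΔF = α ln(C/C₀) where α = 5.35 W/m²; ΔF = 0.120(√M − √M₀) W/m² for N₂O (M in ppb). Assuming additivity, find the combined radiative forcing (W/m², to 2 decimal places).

ΔF = 3.48 W/m²

CO₂: 5.35 × ln(763/412) = 5.35 × ln(1.85194) = 5.35 × 0.61623 = 3.2968 W/m².
N₂O: 0.120 × (√329 − √276) = 0.120 × (18.1384 − 16.6132) = 0.120 × 1.5252 = 0.1830 W/m².
Total ΔF = 3.2968 + 0.1830 = 3.4798 W/m².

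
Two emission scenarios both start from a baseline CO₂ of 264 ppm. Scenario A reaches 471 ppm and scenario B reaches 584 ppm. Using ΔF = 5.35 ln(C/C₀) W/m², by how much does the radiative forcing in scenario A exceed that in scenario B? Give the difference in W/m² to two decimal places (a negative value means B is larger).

ΔF_A − ΔF_B = -1.15 W/m²

ΔF_A = 5.35 ln(471/264) = 5.35 × 0.57891 = 3.0972 W/m².
ΔF_B = 5.35 ln(584/264) = 5.35 × 0.79395 = 4.2476 W/m².
Difference: 3.0972 − 4.2476 = -1.1504 W/m².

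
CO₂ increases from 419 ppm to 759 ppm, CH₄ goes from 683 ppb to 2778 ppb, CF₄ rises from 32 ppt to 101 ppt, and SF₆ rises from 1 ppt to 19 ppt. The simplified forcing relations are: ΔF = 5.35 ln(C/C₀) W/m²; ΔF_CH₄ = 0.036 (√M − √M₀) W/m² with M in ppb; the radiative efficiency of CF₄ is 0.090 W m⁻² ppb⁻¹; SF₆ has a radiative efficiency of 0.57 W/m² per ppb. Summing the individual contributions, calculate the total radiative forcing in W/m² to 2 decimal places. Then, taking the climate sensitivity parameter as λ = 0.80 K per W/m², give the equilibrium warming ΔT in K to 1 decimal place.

CO₂: 5.35 × ln(759/419) = 5.35 × ln(1.81146) = 5.35 × 0.59413 = 3.1786 W/m².
CH₄: 0.036 × (√2778 − √683) = 0.036 × (52.7067 − 26.1343) = 0.036 × 26.5724 = 0.9566 W/m².
CF₄: Δ = 101 − 32 = 69 ppt = 0.069 ppb; ΔF = 0.090 × 0.069 = 0.0062 W/m².
SF₆: Δ = 19 − 1 = 18 ppt = 0.018 ppb; ΔF = 0.57 × 0.018 = 0.0103 W/m².
Total ΔF = 3.1786 + 0.9566 + 0.0062 + 0.0103 = 4.1517 W/m².
ΔT = λ ΔF = 0.80 × 4.15 = 3.3200 K.

ΔF = 4.15 W/m²; ΔT = 3.3 K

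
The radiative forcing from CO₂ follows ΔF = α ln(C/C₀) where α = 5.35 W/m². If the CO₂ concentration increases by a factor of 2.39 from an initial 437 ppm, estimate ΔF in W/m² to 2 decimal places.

ΔF = 5.35 × ln(2.39) = 5.35 × 0.87129 = 4.6614 W/m².

ΔF = 4.66 W/m²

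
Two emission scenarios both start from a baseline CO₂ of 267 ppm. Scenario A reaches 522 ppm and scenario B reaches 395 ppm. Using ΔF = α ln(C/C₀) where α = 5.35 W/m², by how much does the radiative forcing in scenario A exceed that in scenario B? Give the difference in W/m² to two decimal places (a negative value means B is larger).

ΔF_A = 5.35 ln(522/267) = 5.35 × 0.67042 = 3.5867 W/m².
ΔF_B = 5.35 ln(395/267) = 5.35 × 0.39164 = 2.0953 W/m².
Difference: 3.5867 − 2.0953 = 1.4914 W/m².

ΔF_A − ΔF_B = 1.49 W/m²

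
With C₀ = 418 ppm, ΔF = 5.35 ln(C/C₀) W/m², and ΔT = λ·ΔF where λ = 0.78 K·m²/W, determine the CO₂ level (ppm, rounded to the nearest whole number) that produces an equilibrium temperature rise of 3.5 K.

Required forcing: ΔF = ΔT/λ = 3.5/0.78 = 4.4872 W/m².
Then ln(C/418) = ΔF/5.35 = 4.4872/5.35 = 0.83873.
So C = 418 × e^0.83873 = 418 × 2.31343 = 967.01 ppm.

C ≈ 967 ppm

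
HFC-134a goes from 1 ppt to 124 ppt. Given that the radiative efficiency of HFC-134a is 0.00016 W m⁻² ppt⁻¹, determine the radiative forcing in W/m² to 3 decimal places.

HFC-134a: ΔF = 0.00016 × (124 − 1) = 0.00016 × 123 = 0.0197 W/m².

ΔF = 0.020 W/m²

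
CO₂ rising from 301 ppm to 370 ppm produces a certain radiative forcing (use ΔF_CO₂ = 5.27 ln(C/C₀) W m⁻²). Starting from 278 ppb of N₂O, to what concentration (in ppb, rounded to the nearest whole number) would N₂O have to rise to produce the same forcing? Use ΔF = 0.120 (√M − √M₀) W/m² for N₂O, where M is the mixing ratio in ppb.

M ≈ 662 ppb

CO₂ forcing: 5.27 × ln(370/301) = 5.27 × 0.206393 = 1.08769 W/m².
Set 0.120(√M − √278) = 1.08769: √M = 1.08769/0.120 + √278 = 9.0641 + 16.6733 = 25.7374.
M = (25.7374)² = 662.41 ppb.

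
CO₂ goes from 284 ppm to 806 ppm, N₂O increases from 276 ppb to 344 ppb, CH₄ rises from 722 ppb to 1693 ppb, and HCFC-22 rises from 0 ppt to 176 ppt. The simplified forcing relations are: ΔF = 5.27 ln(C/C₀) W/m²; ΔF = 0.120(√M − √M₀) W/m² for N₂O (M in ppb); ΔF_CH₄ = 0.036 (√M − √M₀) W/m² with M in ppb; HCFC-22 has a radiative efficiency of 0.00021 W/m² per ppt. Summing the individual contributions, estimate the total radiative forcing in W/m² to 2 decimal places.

CO₂: 5.27 × ln(806/284) = 5.27 × ln(2.83803) = 5.27 × 1.04311 = 5.4972 W/m².
N₂O: 0.120 × (√344 − √276) = 0.120 × (18.5472 − 16.6132) = 0.120 × 1.9340 = 0.2321 W/m².
CH₄: 0.036 × (√1693 − √722) = 0.036 × (41.1461 − 26.8701) = 0.036 × 14.2760 = 0.5139 W/m².
HCFC-22: ΔF = 0.00021 × (176 − 0) = 0.00021 × 176 = 0.0370 W/m².
Total ΔF = 5.4972 + 0.2321 + 0.5139 + 0.0370 = 6.2802 W/m².

ΔF = 6.28 W/m²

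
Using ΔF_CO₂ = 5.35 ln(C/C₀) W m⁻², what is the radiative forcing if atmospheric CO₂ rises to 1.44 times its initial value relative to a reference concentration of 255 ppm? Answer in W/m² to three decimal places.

ΔF = 1.951 W/m²

Because the forcing depends only on the ratio C/C₀, the initial concentration does not enter.
ΔF = 5.35 × ln(1.44) = 5.35 × 0.36464 = 1.9508 W/m².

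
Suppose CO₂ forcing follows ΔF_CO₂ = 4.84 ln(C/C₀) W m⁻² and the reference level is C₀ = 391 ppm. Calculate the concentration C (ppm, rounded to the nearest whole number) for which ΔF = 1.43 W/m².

C ≈ 525 ppm

Set 4.84 ln(C/391) = 1.43, so ln(C/391) = 1.43/4.84 = 0.29545.
Then C/391 = e^0.29545 = 1.34373, giving C = 391 × 1.34373 = 525.40 ppm.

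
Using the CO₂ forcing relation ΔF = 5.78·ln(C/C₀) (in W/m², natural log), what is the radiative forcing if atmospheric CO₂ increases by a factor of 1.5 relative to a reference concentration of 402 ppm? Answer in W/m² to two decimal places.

ΔF = 2.34 W/m²

Because the forcing depends only on the ratio C/C₀, the initial concentration does not enter.
ΔF = 5.78 × ln(1.5) = 5.78 × 0.40547 = 2.3436 W/m².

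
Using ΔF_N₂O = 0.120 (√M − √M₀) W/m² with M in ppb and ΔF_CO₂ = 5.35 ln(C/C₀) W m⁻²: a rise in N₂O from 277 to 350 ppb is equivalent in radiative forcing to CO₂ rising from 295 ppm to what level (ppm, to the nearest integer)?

C ≈ 309 ppm

N₂O forcing: 0.120 × (√350 − √277) = 0.120 × (18.7083 − 16.6433) = 0.120 × 2.0650 = 0.24780 W/m².
Set 5.35 ln(C/295) = 0.24780: ln(C/295) = 0.24780/5.35 = 0.04632, so C = 295 × e^0.04632 = 295 × 1.04741 = 308.99 ppm.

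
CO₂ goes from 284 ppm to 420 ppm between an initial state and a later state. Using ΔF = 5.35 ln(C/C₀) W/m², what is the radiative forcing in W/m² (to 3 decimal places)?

ΔF = 2.093 W/m²

CO₂ absorption bands are partially saturated, so forcing scales with the logarithm of the concentration ratio.
CO₂: 5.35 × ln(420/284) = 5.35 × ln(1.47887) = 5.35 × 0.39128 = 2.0933 W/m².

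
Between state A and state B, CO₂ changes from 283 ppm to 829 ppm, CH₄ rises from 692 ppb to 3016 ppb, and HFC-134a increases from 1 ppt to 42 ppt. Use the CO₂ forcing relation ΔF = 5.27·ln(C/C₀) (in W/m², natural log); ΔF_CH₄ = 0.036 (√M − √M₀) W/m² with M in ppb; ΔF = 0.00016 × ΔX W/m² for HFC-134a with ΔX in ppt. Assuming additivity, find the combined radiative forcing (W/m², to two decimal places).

ΔF = 6.70 W/m²

CO₂: 5.27 × ln(829/283) = 5.27 × ln(2.92933) = 5.27 × 1.07477 = 5.6640 W/m².
CH₄: 0.036 × (√3016 − √692) = 0.036 × (54.9181 − 26.3059) = 0.036 × 28.6122 = 1.0300 W/m².
HFC-134a: ΔF = 0.00016 × (42 − 1) = 0.00016 × 41 = 0.0066 W/m².
Total ΔF = 5.6640 + 1.0300 + 0.0066 = 6.7006 W/m².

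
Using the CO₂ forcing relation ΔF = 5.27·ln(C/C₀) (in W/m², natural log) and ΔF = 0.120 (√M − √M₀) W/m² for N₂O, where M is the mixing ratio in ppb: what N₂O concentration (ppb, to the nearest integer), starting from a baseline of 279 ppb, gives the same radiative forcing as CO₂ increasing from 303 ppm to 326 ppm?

CO₂ forcing: 5.27 × ln(326/303) = 5.27 × 0.073165 = 0.38558 W/m².
Set 0.120(√M − √279) = 0.38558: √M = 0.38558/0.120 + √279 = 3.2132 + 16.7033 = 19.9165.
M = (19.9165)² = 396.67 ppb.

M ≈ 397 ppb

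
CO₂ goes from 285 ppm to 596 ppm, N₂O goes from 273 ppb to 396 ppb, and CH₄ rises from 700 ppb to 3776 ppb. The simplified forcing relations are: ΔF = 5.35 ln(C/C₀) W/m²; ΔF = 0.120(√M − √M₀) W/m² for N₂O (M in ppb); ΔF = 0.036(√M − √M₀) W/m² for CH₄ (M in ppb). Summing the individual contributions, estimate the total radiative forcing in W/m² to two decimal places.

CO₂: 5.35 × ln(596/285) = 5.35 × ln(2.09123) = 5.35 × 0.73775 = 3.9470 W/m².
N₂O: 0.120 × (√396 − √273) = 0.120 × (19.8997 − 16.5227) = 0.120 × 3.3770 = 0.4052 W/m².
CH₄: 0.036 × (√3776 − √700) = 0.036 × (61.4492 − 26.4575) = 0.036 × 34.9917 = 1.2597 W/m².
Total ΔF = 3.9470 + 0.4052 + 1.2597 = 5.6119 W/m².

ΔF = 5.61 W/m²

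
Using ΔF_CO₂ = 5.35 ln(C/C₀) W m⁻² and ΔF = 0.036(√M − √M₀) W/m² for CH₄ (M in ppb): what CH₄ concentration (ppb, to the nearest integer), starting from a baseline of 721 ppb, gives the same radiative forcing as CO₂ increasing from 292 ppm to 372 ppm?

M ≈ 3948 ppb

CO₂ forcing: 5.35 × ln(372/292) = 5.35 × 0.242140 = 1.29545 W/m².
Set 0.036(√M − √721) = 1.29545: √M = 1.29545/0.036 + √721 = 35.9847 + 26.8514 = 62.8361.
M = (62.8361)² = 3948.38 ppb.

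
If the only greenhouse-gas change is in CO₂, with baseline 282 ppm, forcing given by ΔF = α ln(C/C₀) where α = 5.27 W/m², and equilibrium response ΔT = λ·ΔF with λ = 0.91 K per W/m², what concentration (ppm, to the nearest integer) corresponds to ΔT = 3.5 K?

C ≈ 585 ppm

Required forcing: ΔF = ΔT/λ = 3.5/0.91 = 3.8462 W/m².
Then ln(C/282) = ΔF/5.27 = 3.8462/5.27 = 0.72983.
So C = 282 × e^0.72983 = 282 × 2.07473 = 585.07 ppm.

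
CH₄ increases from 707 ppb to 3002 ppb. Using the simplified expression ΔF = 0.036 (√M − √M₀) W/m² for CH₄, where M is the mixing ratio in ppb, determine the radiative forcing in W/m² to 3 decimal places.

ΔF = 1.015 W/m²

CH₄: 0.036 × (√3002 − √707) = 0.036 × (54.7905 − 26.5895) = 0.036 × 28.2010 = 1.0152 W/m².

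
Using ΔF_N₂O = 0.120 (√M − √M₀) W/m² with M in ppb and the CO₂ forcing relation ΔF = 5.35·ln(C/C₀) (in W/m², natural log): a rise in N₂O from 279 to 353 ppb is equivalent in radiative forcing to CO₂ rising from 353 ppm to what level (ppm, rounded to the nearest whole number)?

N₂O forcing: 0.120 × (√353 − √279) = 0.120 × (18.7883 − 16.7033) = 0.120 × 2.0850 = 0.25020 W/m².
Set 5.35 ln(C/353) = 0.25020: ln(C/353) = 0.25020/5.35 = 0.04677, so C = 353 × e^0.04677 = 353 × 1.04788 = 369.90 ppm.

C ≈ 370 ppm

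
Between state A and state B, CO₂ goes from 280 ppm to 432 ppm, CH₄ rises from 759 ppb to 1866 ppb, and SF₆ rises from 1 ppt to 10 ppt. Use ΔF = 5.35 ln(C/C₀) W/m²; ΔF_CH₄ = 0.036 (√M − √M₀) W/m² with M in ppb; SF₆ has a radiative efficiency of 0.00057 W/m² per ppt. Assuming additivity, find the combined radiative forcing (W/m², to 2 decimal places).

ΔF = 2.89 W/m²

CO₂: 5.35 × ln(432/280) = 5.35 × ln(1.54286) = 5.35 × 0.43364 = 2.3200 W/m².
CH₄: 0.036 × (√1866 − √759) = 0.036 × (43.1972 − 27.5500) = 0.036 × 15.6472 = 0.5633 W/m².
SF₆: ΔF = 0.00057 × (10 − 1) = 0.00057 × 9 = 0.0051 W/m².
Total ΔF = 2.3200 + 0.5633 + 0.0051 = 2.8884 W/m².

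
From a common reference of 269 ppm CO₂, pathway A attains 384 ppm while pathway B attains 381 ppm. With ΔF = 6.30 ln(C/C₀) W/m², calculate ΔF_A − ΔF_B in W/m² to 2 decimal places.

ΔF_A = 6.30 ln(384/269) = 6.30 × 0.35593 = 2.2424 W/m².
ΔF_B = 6.30 ln(381/269) = 6.30 × 0.34809 = 2.1930 W/m².
Difference: 2.2424 − 2.1930 = 0.0494 W/m².

ΔF_A − ΔF_B = 0.05 W/m²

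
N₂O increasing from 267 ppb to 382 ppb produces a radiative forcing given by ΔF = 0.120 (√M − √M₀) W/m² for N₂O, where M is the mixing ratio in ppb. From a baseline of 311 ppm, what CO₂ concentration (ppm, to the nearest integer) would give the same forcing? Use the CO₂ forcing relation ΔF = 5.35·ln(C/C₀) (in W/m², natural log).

C ≈ 334 ppm

N₂O forcing: 0.120 × (√382 − √267) = 0.120 × (19.5448 − 16.3401) = 0.120 × 3.2047 = 0.38456 W/m².
Set 5.35 ln(C/311) = 0.38456: ln(C/311) = 0.38456/5.35 = 0.07188, so C = 311 × e^0.07188 = 311 × 1.07453 = 334.18 ppm.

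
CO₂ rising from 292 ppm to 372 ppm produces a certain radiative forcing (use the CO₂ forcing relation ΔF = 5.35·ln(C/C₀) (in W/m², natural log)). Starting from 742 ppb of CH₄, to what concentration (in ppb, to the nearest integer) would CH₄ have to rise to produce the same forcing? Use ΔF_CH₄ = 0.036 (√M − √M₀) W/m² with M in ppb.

M ≈ 3997 ppb

CO₂ forcing: 5.35 × ln(372/292) = 5.35 × 0.242140 = 1.29545 W/m².
Set 0.036(√M − √742) = 1.29545: √M = 1.29545/0.036 + √742 = 35.9847 + 27.2397 = 63.2244.
M = (63.2244)² = 3997.32 ppb.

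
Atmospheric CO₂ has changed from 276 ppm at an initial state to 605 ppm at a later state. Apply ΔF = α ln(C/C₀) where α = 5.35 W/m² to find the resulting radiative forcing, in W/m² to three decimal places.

CO₂: 5.35 × ln(605/276) = 5.35 × ln(2.19203) = 5.35 × 0.78483 = 4.1988 W/m².

ΔF = 4.199 W/m²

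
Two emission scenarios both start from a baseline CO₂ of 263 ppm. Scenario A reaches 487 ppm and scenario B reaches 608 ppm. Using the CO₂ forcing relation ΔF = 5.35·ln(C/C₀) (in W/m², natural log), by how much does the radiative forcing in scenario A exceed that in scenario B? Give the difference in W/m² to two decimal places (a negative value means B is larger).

ΔF_A − ΔF_B = -1.19 W/m²

ΔF_A = 5.35 ln(487/263) = 5.35 × 0.61611 = 3.2962 W/m².
ΔF_B = 5.35 ln(608/263) = 5.35 × 0.83802 = 4.4834 W/m².
Difference: 3.2962 − 4.4834 = -1.1872 W/m².
(Equivalently, ΔF_A − ΔF_B = 5.35 ln(487/608) = 5.35 × -0.22191 = -1.1872 W/m².)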